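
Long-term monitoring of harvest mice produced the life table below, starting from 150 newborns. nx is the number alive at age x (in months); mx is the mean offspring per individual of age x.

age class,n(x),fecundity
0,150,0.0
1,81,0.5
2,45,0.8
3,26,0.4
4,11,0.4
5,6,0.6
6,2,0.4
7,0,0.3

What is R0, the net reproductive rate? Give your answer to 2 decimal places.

0.64

lx = nx/n0 = nx/150: 1, 0.54, 0.3, 0.17333…, 0.07333…, 0.04, 0.01333…, 0
lx·mx by age: 0, 0.27, 0.24, 0.069333…, 0.029333…, 0.024, 0.005333…, 0
R0 = Σ lx·mx = 0.638… → 0.64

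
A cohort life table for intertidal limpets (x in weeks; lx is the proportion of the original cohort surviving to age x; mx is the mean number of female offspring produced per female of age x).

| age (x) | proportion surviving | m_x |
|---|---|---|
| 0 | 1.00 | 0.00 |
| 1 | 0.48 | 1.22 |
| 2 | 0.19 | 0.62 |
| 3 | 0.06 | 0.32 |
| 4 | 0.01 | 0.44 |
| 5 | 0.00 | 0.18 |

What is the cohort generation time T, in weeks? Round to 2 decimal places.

lx·mx: 0, 0.5856, 0.1178, 0.0192, 0.0044, 0 → R0 = 0.727
x·lx·mx: 0, 0.5856, 0.2356, 0.0576, 0.0176, 0 → Σ = 0.8964
T = 0.8964 / 0.727 = 1.233012… → 1.23

1.23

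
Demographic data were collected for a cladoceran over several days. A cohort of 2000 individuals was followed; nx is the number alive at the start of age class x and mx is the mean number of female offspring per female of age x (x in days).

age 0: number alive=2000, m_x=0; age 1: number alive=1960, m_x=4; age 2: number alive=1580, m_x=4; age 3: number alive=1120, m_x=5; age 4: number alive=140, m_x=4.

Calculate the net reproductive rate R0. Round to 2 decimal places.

lx = nx/n0 = nx/2000: 1, 0.98, 0.79, 0.56, 0.07
lx·mx by age: 0, 3.92, 3.16, 2.8, 0.28
R0 = Σ lx·mx = 10.16 → 10.16

10.16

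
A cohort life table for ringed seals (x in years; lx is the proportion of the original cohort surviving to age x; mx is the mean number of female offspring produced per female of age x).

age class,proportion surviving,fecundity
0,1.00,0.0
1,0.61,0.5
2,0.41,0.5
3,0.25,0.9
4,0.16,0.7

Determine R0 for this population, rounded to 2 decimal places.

0.85

lx·mx by age: 0, 0.305, 0.205, 0.225, 0.112
R0 = Σ lx·mx = 0.847 → 0.85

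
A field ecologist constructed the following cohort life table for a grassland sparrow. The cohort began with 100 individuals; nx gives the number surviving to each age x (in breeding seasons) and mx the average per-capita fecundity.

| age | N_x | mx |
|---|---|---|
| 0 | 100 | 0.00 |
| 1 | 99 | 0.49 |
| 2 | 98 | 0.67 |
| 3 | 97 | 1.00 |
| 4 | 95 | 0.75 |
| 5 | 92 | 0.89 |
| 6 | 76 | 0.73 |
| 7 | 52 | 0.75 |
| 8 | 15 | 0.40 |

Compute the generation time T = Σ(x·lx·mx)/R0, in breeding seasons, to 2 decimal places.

3.91

lx = nx/n0 = nx/100: 1, 0.99, 0.98, 0.97, 0.95, 0.92, 0.76, 0.52, 0.15
lx·mx: 0, 0.4851, 0.6566, 0.97, 0.7125, 0.8188, 0.5548, 0.39, 0.06 → R0 = 4.6478
x·lx·mx: 0, 0.4851, 1.3132, 2.91, 2.85, 4.094, 3.3288, 2.73, 0.48 → Σ = 18.1911
T = 18.1911 / 4.6478 = 3.913916… → 3.91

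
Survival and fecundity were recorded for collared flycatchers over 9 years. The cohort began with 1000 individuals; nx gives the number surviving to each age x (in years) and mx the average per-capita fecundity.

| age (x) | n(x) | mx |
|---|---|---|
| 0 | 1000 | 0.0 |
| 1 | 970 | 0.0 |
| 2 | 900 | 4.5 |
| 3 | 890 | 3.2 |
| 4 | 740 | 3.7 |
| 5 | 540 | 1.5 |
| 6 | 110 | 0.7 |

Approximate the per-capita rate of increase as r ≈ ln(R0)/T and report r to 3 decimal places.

lx = nx/n0 = nx/1000: 1, 0.97, 0.9, 0.89, 0.74, 0.54, 0.11
R0 = Σ lx·mx = 0 + 0 + 4.05 + 2.848 + 2.738 + 0.81 + 0.077 = 10.523
Σ x·lx·mx = 32.108; T = 32.108/10.523 = 3.05122…
r ≈ ln(R0)/T = ln(10.523)/3.05122… = 0.77135… → 0.771

0.771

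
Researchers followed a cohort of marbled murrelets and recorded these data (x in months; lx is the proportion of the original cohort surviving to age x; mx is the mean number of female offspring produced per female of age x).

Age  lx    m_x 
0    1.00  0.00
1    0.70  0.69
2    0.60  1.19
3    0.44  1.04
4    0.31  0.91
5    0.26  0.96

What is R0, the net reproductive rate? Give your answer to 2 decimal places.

2.19

lx·mx by age: 0, 0.483, 0.714, 0.4576, 0.2821, 0.2496
R0 = Σ lx·mx = 2.1863 → 2.19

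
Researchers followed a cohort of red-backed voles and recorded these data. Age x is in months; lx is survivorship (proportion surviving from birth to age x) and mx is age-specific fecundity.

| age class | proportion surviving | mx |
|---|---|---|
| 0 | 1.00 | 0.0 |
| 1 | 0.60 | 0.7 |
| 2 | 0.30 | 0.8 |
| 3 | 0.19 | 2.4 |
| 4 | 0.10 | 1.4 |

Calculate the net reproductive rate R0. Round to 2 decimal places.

lx·mx by age: 0, 0.42, 0.24, 0.456, 0.14
R0 = Σ lx·mx = 1.256 → 1.26

1.26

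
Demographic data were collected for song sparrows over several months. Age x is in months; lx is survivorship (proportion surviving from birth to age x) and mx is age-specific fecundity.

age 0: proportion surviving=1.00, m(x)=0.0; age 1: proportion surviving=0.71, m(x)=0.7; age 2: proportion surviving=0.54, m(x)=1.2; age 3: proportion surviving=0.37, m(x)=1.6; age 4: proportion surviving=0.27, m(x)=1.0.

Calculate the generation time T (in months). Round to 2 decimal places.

lx·mx: 0, 0.497, 0.648, 0.592, 0.27 → R0 = 2.007
x·lx·mx: 0, 0.497, 1.296, 1.776, 1.08 → Σ = 4.649
T = 4.649 / 2.007 = 2.316393… → 2.32

2.32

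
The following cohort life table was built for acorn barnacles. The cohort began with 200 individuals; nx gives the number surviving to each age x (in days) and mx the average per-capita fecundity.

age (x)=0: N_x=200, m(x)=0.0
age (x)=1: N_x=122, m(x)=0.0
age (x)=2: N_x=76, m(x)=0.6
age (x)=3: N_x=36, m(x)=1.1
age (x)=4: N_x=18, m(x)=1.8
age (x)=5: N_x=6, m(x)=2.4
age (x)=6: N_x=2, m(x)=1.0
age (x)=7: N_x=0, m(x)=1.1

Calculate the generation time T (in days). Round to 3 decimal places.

3.161

lx = nx/n0 = nx/200: 1, 0.61, 0.38, 0.18, 0.09, 0.03, 0.01, 0
lx·mx: 0, 0, 0.228, 0.198, 0.162, 0.072, 0.01, 0 → R0 = 0.67
x·lx·mx: 0, 0, 0.456, 0.594, 0.648, 0.36, 0.06, 0 → Σ = 2.118
T = 2.118 / 0.67 = 3.161194… → 3.161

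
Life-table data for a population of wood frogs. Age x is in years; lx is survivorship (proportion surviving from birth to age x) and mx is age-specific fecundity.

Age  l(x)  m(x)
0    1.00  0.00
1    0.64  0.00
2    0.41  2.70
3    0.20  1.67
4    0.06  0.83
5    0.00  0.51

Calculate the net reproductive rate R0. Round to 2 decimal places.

lx·mx by age: 0, 0, 1.107, 0.334, 0.0498, 0
R0 = Σ lx·mx = 1.4908 → 1.49

1.49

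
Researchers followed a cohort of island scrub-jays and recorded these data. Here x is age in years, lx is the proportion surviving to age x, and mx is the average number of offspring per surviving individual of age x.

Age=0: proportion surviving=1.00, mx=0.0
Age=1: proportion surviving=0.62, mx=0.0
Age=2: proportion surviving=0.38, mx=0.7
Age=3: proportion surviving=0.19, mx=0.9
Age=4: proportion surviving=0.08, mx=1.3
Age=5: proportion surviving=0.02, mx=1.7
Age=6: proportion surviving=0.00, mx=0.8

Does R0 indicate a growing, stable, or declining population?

declining

R0 = Σ lx·mx = 0 + 0 + 0.266 + 0.171 + 0.104 + 0.034 + 0 = 0.575
R0 < 1, so the population is declining.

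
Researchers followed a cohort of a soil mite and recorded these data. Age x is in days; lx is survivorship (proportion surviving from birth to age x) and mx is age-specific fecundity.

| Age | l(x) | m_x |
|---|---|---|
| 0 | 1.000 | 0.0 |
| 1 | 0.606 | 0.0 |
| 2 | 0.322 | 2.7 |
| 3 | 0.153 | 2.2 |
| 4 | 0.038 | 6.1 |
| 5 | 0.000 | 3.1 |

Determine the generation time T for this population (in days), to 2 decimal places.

lx·mx: 0, 0, 0.8694, 0.3366, 0.2318, 0 → R0 = 1.4378
x·lx·mx: 0, 0, 1.7388, 1.0098, 0.9272, 0 → Σ = 3.6758
T = 3.6758 / 1.4378 = 2.556545… → 2.56

2.56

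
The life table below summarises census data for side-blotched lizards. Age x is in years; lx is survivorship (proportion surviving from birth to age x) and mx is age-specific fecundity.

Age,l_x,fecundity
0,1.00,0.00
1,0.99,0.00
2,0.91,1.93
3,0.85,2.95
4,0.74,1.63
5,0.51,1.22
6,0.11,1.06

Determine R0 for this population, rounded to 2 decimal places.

6.21

lx·mx by age: 0, 0, 1.7563, 2.5075, 1.2062, 0.6222, 0.1166
R0 = Σ lx·mx = 6.2088 → 6.21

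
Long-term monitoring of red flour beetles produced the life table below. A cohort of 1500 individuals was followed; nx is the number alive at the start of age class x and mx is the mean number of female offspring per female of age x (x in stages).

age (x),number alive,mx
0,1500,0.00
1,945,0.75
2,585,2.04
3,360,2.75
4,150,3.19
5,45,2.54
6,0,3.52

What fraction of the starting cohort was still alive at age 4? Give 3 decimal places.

0.100

l_4 = n_4/n_0 = 150/1500 = 0.1 → 0.100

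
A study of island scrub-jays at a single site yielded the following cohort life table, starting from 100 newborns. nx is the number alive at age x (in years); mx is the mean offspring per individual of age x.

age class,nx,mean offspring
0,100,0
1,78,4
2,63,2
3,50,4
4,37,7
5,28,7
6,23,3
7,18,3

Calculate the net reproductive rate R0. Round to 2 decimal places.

lx = nx/n0 = nx/100: 1, 0.78, 0.63, 0.5, 0.37, 0.28, 0.23, 0.18
lx·mx by age: 0, 3.12, 1.26, 2, 2.59, 1.96, 0.69, 0.54
R0 = Σ lx·mx = 12.16 → 12.16

12.16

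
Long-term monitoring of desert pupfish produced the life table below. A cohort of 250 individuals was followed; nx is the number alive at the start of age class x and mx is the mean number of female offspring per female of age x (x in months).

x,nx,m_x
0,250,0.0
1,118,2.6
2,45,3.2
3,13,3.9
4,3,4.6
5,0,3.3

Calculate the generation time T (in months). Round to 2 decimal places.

1.56

lx = nx/n0 = nx/250: 1, 0.472, 0.18, 0.052, 0.012, 0
lx·mx: 0, 1.2272, 0.576, 0.2028, 0.0552, 0 → R0 = 2.0612
x·lx·mx: 0, 1.2272, 1.152, 0.6084, 0.2208, 0 → Σ = 3.2084
T = 3.2084 / 2.0612 = 1.556569… → 1.56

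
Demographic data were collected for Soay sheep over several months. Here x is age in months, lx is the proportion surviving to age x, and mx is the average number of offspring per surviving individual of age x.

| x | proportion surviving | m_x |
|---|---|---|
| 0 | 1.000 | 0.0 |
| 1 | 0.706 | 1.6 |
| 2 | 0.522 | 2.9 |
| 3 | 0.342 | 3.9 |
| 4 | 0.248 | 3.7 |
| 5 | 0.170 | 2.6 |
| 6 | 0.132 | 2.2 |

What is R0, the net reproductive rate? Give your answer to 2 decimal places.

5.63

lx·mx by age: 0, 1.1296, 1.5138, 1.3338, 0.9176, 0.442, 0.2904
R0 = Σ lx·mx = 5.6272 → 5.63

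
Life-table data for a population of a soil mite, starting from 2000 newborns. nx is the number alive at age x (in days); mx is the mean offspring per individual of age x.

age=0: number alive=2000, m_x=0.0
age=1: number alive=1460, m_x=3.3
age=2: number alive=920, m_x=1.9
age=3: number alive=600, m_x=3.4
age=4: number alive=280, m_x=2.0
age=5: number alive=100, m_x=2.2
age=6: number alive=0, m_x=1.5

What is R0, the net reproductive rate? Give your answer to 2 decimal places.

4.69

lx = nx/n0 = nx/2000: 1, 0.73, 0.46, 0.3, 0.14, 0.05, 0
lx·mx by age: 0, 2.409, 0.874, 1.02, 0.28, 0.11, 0
R0 = Σ lx·mx = 4.693 → 4.69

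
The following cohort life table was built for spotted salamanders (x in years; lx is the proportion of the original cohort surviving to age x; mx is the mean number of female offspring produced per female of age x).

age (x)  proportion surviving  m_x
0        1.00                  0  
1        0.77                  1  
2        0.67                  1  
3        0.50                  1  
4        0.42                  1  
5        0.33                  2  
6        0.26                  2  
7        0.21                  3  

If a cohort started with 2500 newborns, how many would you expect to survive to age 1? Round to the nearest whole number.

1925

Expected survivors = N0 · l_1 = 2500 × 0.77 = 1925 → 1925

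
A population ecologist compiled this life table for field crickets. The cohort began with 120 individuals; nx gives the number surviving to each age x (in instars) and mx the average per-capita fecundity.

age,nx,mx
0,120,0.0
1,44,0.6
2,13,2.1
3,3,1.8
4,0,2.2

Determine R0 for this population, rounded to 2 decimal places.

lx = nx/n0 = nx/120: 1, 0.36667…, 0.10833…, 0.025, 0
lx·mx by age: 0, 0.22…, 0.2275…, 0.045, 0
R0 = Σ lx·mx = 0.4925… → 0.49

0.49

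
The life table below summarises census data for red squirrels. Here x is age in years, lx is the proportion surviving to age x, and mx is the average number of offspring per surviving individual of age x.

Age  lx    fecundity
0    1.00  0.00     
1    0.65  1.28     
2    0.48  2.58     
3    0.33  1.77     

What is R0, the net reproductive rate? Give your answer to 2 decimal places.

2.65

lx·mx by age: 0, 0.832, 1.2384, 0.5841
R0 = Σ lx·mx = 2.6545 → 2.65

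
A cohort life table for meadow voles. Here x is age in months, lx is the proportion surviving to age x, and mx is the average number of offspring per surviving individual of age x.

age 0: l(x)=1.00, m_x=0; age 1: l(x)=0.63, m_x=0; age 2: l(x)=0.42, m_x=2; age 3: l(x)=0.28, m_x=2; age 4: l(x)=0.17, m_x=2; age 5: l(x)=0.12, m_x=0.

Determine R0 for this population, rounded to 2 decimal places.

1.74

lx·mx by age: 0, 0, 0.84, 0.56, 0.34, 0
R0 = Σ lx·mx = 1.74 → 1.74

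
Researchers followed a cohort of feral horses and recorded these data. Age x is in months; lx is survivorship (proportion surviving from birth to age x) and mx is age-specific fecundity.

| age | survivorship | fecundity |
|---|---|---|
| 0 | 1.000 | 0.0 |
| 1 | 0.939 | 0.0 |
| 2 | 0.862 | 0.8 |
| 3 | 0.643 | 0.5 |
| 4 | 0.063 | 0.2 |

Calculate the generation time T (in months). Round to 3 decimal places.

2.339

lx·mx: 0, 0, 0.6896, 0.3215, 0.0126 → R0 = 1.0237
x·lx·mx: 0, 0, 1.3792, 0.9645, 0.0504 → Σ = 2.3941
T = 2.3941 / 1.0237 = 2.338673… → 2.339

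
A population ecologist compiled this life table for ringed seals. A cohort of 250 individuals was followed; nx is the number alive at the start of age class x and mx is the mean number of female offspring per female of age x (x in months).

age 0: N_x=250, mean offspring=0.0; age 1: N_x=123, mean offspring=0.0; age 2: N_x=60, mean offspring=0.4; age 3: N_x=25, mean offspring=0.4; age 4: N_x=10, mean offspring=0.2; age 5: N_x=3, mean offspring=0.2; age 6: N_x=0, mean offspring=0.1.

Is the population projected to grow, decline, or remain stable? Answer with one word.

declining

lx = nx/n0 = nx/250: 1, 0.492, 0.24, 0.1, 0.04, 0.012, 0
R0 = Σ lx·mx = 0 + 0 + 0.096 + 0.04 + 0.008 + 0.0024 + 0 = 0.1464
R0 < 1, so the population is declining.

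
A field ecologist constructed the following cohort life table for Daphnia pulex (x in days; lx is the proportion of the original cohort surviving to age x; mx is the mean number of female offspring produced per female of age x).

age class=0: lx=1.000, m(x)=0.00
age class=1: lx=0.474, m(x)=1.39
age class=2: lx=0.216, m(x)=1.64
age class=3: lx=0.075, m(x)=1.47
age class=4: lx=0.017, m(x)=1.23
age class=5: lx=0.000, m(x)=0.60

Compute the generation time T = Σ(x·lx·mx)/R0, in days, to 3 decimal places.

lx·mx: 0, 0.65886, 0.35424, 0.11025, 0.02091, 0 → R0 = 1.14426
x·lx·mx: 0, 0.65886, 0.70848, 0.33075, 0.08364, 0 → Σ = 1.78173
T = 1.78173 / 1.14426 = 1.557102… → 1.557

1.557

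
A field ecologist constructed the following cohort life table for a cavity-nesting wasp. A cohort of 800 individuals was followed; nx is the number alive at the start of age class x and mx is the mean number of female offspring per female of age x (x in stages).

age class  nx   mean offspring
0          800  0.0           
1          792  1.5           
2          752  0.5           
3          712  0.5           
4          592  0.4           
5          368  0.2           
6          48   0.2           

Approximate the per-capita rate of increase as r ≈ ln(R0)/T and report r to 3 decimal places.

0.526

lx = nx/n0 = nx/800: 1, 0.99, 0.94, 0.89, 0.74, 0.46, 0.06
R0 = Σ lx·mx = 0 + 1.485 + 0.47 + 0.445 + 0.296 + 0.092 + 0.012 = 2.8
Σ x·lx·mx = 5.476; T = 5.476/2.8 = 1.95571…
r ≈ ln(R0)/T = ln(2.8)/1.95571… = 0.52647… → 0.526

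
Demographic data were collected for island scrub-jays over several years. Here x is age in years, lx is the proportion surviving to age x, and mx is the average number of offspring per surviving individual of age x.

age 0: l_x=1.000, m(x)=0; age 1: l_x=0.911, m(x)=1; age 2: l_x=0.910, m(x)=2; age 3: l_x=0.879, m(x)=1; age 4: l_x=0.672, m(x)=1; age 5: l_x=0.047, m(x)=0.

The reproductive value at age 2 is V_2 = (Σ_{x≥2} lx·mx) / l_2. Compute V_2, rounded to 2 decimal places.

lx·mx for x ≥ 2: 1.82, 0.879, 0.672, 0 → sum = 3.371
V_2 = 3.371 / l_2 = 3.371 / 0.91 = 3.704396… → 3.70

3.70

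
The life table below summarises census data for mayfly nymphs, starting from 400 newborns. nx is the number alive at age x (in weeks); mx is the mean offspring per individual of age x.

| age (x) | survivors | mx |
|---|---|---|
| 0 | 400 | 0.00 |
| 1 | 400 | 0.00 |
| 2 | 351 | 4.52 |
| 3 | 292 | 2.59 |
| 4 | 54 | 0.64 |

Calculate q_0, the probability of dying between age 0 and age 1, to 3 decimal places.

0.000

lx = nx/n0 = nx/400: 1, 1, 0.8775, 0.73, 0.135
q_0 = (l_0 − l_1) / l_0 = (1 − 1) / 1
     = 0 / 1 = 0 → 0.000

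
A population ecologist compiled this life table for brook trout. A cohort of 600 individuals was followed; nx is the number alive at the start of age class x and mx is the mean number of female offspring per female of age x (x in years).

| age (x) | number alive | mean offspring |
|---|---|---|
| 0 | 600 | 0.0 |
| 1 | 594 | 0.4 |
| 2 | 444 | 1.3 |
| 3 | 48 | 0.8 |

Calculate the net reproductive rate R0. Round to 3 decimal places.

lx = nx/n0 = nx/600: 1, 0.99, 0.74, 0.08
lx·mx by age: 0, 0.396, 0.962, 0.064
R0 = Σ lx·mx = 1.422 → 1.422

1.422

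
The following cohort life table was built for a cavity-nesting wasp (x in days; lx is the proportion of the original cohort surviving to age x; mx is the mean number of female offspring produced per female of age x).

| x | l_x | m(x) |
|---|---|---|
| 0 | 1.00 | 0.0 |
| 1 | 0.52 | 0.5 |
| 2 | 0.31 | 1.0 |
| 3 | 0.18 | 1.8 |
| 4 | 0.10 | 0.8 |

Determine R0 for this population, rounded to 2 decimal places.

0.97

lx·mx by age: 0, 0.26, 0.31, 0.324, 0.08
R0 = Σ lx·mx = 0.974 → 0.97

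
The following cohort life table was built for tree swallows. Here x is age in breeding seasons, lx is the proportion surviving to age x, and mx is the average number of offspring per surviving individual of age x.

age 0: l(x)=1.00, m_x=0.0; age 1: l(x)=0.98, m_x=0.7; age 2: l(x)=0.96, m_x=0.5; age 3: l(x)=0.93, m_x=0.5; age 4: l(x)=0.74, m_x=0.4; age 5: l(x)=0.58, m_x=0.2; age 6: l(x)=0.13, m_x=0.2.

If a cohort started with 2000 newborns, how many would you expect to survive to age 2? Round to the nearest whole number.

Expected survivors = N0 · l_2 = 2000 × 0.96 = 1920 → 1920

1920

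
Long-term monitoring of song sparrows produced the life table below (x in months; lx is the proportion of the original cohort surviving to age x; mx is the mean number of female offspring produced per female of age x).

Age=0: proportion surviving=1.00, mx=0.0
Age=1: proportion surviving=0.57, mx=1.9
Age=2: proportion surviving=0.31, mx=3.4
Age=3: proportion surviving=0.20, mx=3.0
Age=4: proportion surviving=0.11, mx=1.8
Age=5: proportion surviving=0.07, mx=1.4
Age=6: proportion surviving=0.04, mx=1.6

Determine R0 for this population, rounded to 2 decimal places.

3.10

lx·mx by age: 0, 1.083, 1.054, 0.6, 0.198, 0.098, 0.064
R0 = Σ lx·mx = 3.097 → 3.10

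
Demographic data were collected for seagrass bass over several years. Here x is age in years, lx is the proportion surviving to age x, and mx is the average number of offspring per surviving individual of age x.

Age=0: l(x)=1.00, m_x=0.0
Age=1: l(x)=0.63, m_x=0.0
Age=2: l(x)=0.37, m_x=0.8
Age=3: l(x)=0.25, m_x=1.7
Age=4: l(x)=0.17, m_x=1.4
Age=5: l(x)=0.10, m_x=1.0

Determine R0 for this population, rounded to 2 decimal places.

1.06

lx·mx by age: 0, 0, 0.296, 0.425, 0.238, 0.1
R0 = Σ lx·mx = 1.059 → 1.06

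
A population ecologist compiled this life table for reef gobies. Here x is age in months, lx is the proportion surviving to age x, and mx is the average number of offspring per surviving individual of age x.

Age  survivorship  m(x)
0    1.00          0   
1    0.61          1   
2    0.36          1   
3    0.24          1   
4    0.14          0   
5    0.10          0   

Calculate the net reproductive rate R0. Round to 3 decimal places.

1.210

lx·mx by age: 0, 0.61, 0.36, 0.24, 0, 0
R0 = Σ lx·mx = 1.21 → 1.210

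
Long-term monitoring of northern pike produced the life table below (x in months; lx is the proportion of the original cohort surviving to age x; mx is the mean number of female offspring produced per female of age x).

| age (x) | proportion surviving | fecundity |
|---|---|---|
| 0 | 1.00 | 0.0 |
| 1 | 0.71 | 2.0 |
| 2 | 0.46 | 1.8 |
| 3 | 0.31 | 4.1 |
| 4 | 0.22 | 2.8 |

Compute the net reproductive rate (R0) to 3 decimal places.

lx·mx by age: 0, 1.42, 0.828, 1.271, 0.616
R0 = Σ lx·mx = 4.135 → 4.135

4.135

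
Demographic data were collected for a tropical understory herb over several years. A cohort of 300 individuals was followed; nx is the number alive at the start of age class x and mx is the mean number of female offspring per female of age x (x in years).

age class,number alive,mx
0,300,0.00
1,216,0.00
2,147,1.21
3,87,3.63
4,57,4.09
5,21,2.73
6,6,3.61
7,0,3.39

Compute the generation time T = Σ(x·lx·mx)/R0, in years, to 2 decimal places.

lx = nx/n0 = nx/300: 1, 0.72, 0.49, 0.29, 0.19, 0.07, 0.02, 0
lx·mx: 0, 0, 0.5929, 1.0527, 0.7771, 0.1911, 0.0722, 0 → R0 = 2.686
x·lx·mx: 0, 0, 1.1858, 3.1581, 3.1084, 0.9555, 0.4332, 0 → Σ = 8.841
T = 8.841 / 2.686 = 3.291512… → 3.29

3.29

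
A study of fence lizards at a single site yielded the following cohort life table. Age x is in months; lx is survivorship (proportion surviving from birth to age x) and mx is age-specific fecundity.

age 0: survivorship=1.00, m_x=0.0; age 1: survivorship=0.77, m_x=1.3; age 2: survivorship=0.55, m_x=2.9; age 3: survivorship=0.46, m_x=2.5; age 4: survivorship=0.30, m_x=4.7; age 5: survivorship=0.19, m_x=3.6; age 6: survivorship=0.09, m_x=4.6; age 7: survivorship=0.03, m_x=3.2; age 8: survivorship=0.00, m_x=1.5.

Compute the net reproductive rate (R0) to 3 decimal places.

lx·mx by age: 0, 1.001, 1.595, 1.15, 1.41, 0.684, 0.414, 0.096, 0
R0 = Σ lx·mx = 6.35 → 6.350

6.350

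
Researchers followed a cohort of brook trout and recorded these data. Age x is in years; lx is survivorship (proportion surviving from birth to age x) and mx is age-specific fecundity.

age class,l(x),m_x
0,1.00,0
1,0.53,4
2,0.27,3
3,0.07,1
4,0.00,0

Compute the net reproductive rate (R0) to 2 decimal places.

lx·mx by age: 0, 2.12, 0.81, 0.07, 0
R0 = Σ lx·mx = 3 → 3.00

3.00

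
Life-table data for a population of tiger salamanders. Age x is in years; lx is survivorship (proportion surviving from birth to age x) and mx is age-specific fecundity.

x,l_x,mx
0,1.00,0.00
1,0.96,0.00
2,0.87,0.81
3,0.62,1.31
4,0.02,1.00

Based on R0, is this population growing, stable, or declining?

growing

R0 = Σ lx·mx = 0 + 0 + 0.7047 + 0.8122 + 0.02 = 1.5369
R0 > 1, so the population is growing.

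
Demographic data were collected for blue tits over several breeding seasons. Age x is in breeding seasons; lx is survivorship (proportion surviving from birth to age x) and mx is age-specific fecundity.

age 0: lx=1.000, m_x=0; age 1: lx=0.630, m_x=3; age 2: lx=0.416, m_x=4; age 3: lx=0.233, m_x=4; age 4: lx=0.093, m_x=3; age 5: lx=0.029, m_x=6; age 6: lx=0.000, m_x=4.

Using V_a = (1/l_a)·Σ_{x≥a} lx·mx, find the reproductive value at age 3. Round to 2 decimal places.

5.94

lx·mx for x ≥ 3: 0.932, 0.279, 0.174, 0 → sum = 1.385
V_3 = 1.385 / l_3 = 1.385 / 0.233 = 5.944206… → 5.94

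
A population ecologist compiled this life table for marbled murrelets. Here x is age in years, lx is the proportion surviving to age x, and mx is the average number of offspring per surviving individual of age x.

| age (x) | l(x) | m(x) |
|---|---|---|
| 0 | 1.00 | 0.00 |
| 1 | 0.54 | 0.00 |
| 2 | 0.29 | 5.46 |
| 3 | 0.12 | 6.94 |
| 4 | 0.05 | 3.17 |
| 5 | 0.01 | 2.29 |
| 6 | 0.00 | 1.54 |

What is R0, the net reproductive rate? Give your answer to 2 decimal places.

2.60

lx·mx by age: 0, 0, 1.5834, 0.8328, 0.1585, 0.0229, 0
R0 = Σ lx·mx = 2.5976 → 2.60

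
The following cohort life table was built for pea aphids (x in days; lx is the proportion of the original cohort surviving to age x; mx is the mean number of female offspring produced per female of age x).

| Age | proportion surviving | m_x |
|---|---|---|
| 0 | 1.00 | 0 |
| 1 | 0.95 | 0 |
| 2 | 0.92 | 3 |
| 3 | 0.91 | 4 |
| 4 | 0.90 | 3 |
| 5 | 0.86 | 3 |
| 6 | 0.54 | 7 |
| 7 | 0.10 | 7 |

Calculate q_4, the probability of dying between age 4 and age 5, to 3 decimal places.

q_4 = (l_4 − l_5) / l_4 = (0.9 − 0.86) / 0.9
     = 0.04 / 0.9 = 0.044444… → 0.044

0.044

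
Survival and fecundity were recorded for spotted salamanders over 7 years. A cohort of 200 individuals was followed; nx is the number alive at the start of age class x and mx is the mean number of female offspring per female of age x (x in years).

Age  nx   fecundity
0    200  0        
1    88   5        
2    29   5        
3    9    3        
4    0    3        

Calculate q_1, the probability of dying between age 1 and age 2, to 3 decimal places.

0.670

lx = nx/n0 = nx/200: 1, 0.44, 0.145, 0.045, 0
q_1 = (l_1 − l_2) / l_1 = (0.44 − 0.145) / 0.44
     = 0.295 / 0.44 = 0.670455… → 0.670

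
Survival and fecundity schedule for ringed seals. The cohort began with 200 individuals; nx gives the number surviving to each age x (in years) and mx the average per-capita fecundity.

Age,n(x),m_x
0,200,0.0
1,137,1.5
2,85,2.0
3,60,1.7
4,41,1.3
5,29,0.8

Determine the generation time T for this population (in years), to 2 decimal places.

lx = nx/n0 = nx/200: 1, 0.685, 0.425, 0.3, 0.205, 0.145
lx·mx: 0, 1.0275, 0.85, 0.51, 0.2665, 0.116 → R0 = 2.77
x·lx·mx: 0, 1.0275, 1.7, 1.53, 1.066, 0.58 → Σ = 5.9035
T = 5.9035 / 2.77 = 2.131227… → 2.13

2.13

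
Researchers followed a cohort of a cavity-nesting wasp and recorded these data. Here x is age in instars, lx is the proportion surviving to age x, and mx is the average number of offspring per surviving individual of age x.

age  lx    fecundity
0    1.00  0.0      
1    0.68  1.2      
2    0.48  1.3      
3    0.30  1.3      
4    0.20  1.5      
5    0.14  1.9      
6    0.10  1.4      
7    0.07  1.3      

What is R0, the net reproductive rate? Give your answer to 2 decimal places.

lx·mx by age: 0, 0.816, 0.624, 0.39, 0.3, 0.266, 0.14, 0.091
R0 = Σ lx·mx = 2.627 → 2.63

2.63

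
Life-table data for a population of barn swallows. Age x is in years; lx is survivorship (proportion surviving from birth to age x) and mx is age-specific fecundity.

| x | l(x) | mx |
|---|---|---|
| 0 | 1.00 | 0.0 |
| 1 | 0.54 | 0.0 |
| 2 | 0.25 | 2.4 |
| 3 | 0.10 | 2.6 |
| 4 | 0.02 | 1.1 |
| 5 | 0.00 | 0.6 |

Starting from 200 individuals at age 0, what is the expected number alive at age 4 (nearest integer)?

4

Expected survivors = N0 · l_4 = 200 × 0.02 = 4 → 4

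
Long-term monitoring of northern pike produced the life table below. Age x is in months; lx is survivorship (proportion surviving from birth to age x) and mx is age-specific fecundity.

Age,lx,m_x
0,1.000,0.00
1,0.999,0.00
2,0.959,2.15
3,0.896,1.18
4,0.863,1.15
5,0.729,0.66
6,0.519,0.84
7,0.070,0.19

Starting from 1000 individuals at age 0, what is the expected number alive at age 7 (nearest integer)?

70

Expected survivors = N0 · l_7 = 1000 × 0.070 = 70 → 70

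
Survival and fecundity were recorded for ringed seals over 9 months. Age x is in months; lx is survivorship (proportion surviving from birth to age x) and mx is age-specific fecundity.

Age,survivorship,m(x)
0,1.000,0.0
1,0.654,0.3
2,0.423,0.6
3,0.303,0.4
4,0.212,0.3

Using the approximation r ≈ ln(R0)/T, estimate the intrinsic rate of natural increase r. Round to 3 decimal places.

R0 = Σ lx·mx = 0 + 0.1962 + 0.2538 + 0.1212 + 0.0636 = 0.6348
Σ x·lx·mx = 1.3218; T = 1.3218/0.6348 = 2.08223…
r ≈ ln(R0)/T = ln(0.6348)/2.08223… = -0.21825… → -0.218

-0.218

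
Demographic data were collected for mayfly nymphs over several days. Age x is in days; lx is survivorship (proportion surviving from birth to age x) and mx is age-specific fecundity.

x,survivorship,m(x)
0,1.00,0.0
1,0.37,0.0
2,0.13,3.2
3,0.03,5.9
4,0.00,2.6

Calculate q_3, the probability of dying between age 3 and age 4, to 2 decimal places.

q_3 = (l_3 − l_4) / l_3 = (0.03 − 0) / 0.03
     = 0.03 / 0.03 = 1 → 1.00

1.00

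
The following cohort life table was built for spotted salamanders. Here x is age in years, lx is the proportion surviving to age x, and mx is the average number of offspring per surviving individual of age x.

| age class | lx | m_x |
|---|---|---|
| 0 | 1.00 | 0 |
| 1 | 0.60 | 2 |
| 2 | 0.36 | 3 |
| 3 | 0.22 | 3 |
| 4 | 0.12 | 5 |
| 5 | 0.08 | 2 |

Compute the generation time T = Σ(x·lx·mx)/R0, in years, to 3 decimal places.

2.308

lx·mx: 0, 1.2, 1.08, 0.66, 0.6, 0.16 → R0 = 3.7
x·lx·mx: 0, 1.2, 2.16, 1.98, 2.4, 0.8 → Σ = 8.54
T = 8.54 / 3.7 = 2.308108… → 2.308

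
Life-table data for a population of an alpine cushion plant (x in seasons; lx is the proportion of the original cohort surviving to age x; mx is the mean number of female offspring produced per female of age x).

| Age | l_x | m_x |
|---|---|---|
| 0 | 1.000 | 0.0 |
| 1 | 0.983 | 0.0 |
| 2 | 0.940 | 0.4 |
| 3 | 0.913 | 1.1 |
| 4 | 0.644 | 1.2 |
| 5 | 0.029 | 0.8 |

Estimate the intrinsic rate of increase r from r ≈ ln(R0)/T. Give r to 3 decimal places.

0.243

R0 = Σ lx·mx = 0 + 0 + 0.376 + 1.0043 + 0.7728 + 0.0232 = 2.1763
Σ x·lx·mx = 6.9721; T = 6.9721/2.1763 = 3.20365…
r ≈ ln(R0)/T = ln(2.1763)/3.20365… = 0.24273… → 0.243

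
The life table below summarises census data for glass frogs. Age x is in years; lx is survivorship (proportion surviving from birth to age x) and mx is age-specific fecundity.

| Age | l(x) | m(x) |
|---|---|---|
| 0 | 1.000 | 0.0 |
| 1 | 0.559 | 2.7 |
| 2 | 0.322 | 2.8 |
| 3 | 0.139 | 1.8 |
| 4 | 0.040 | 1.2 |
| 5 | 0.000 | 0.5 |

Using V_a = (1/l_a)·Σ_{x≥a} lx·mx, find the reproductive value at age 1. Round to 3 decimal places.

lx·mx for x ≥ 1: 1.5093, 0.9016, 0.2502, 0.048, 0 → sum = 2.7091
V_1 = 2.7091 / l_1 = 2.7091 / 0.559 = 4.846333… → 4.846

4.846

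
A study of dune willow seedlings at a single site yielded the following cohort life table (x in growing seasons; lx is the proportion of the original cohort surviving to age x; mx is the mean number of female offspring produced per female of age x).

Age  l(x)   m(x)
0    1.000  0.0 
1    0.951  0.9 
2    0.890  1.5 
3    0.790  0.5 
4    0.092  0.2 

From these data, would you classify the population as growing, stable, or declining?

R0 = Σ lx·mx = 0 + 0.8559 + 1.335 + 0.395 + 0.0184 = 2.6043
R0 > 1, so the population is growing.

growing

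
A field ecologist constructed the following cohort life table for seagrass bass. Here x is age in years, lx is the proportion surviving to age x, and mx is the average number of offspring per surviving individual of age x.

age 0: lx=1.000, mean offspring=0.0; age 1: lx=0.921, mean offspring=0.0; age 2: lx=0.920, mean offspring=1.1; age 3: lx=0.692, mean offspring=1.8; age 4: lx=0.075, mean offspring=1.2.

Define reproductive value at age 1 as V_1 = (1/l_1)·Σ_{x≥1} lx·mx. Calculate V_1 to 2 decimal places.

lx·mx for x ≥ 1: 0, 1.012, 1.2456, 0.09 → sum = 2.3476
V_1 = 2.3476 / l_1 = 2.3476 / 0.921 = 2.548969… → 2.55

2.55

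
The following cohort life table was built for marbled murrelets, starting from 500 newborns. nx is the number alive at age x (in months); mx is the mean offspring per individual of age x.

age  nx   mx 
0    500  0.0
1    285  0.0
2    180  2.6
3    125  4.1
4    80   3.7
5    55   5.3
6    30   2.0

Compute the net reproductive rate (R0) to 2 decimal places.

3.26

lx = nx/n0 = nx/500: 1, 0.57, 0.36, 0.25, 0.16, 0.11, 0.06
lx·mx by age: 0, 0, 0.936, 1.025, 0.592, 0.583, 0.12
R0 = Σ lx·mx = 3.256 → 3.26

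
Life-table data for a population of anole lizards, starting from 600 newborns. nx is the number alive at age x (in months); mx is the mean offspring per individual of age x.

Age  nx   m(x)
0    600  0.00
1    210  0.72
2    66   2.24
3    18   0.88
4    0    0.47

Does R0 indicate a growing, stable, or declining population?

lx = nx/n0 = nx/600: 1, 0.35, 0.11, 0.03, 0
R0 = Σ lx·mx = 0 + 0.252 + 0.2464 + 0.0264 + 0 = 0.5248
R0 < 1, so the population is declining.

declining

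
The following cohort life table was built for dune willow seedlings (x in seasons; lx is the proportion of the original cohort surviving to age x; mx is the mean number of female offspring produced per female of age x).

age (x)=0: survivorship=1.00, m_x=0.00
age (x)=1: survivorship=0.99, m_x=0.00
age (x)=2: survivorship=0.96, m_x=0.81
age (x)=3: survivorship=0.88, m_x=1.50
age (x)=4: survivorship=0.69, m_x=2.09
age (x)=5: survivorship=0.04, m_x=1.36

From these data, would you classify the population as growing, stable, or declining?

R0 = Σ lx·mx = 0 + 0 + 0.7776 + 1.32 + 1.4421 + 0.0544 = 3.5941
R0 > 1, so the population is growing.

growing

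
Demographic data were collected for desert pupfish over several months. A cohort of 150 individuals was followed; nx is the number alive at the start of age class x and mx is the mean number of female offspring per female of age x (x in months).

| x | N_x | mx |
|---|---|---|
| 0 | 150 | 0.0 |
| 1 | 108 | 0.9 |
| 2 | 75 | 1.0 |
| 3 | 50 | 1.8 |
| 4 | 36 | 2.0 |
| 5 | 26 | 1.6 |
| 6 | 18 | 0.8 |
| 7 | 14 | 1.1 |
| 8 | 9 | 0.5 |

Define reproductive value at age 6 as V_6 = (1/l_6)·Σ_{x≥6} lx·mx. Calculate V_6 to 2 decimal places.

lx = nx/n0 = nx/150: 1, 0.72, 0.5, 0.33333…, 0.24, 0.17333…, 0.12, 0.09333…, 0.06
lx·mx for x ≥ 6: 0.096, 0.102667…, 0.03 → sum = 0.228667…
V_6 = 0.228667… / l_6 = 0.228667… / 0.12 = 1.905556… → 1.91

1.91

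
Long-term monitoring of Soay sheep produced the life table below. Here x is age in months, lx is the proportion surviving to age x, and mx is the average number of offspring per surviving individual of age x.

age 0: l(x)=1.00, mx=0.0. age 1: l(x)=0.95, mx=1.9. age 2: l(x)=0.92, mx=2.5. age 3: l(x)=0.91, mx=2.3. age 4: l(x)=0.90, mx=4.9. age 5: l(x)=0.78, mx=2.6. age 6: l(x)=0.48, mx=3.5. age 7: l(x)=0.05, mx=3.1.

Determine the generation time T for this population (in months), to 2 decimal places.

3.57

lx·mx: 0, 1.805, 2.3, 2.093, 4.41, 2.028, 1.68, 0.155 → R0 = 14.471
x·lx·mx: 0, 1.805, 4.6, 6.279, 17.64, 10.14, 10.08, 1.085 → Σ = 51.629
T = 51.629 / 14.471 = 3.567756… → 3.57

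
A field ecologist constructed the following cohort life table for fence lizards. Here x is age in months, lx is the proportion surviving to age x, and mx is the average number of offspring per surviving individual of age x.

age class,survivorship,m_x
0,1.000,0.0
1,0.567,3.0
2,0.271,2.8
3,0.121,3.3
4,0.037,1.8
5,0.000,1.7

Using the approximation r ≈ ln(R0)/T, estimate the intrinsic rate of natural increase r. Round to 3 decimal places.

0.671

R0 = Σ lx·mx = 0 + 1.701 + 0.7588 + 0.3993 + 0.0666 + 0 = 2.9257
Σ x·lx·mx = 4.6829; T = 4.6829/2.9257 = 1.60061…
r ≈ ln(R0)/T = ln(2.9257)/1.60061… = 0.6707… → 0.671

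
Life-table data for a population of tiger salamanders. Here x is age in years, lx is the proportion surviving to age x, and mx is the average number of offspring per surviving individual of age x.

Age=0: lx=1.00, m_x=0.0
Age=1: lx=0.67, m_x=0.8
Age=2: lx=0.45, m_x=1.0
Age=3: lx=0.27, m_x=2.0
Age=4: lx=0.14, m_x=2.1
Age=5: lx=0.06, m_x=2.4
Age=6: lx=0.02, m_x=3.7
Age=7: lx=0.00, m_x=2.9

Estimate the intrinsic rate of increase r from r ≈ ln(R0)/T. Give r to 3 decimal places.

0.269

R0 = Σ lx·mx = 0 + 0.536 + 0.45 + 0.54 + 0.294 + 0.144 + 0.074 + 0 = 2.038
Σ x·lx·mx = 5.396; T = 5.396/2.038 = 2.64769…
r ≈ ln(R0)/T = ln(2.038)/2.64769… = 0.2689… → 0.269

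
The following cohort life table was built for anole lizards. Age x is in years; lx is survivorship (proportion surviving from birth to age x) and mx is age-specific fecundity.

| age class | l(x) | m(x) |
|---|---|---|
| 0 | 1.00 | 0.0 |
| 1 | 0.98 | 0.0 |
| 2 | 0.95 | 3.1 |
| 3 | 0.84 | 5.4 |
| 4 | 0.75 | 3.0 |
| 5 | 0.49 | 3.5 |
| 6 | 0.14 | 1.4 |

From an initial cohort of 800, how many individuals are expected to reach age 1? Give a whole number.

784

Expected survivors = N0 · l_1 = 800 × 0.98 = 784 → 784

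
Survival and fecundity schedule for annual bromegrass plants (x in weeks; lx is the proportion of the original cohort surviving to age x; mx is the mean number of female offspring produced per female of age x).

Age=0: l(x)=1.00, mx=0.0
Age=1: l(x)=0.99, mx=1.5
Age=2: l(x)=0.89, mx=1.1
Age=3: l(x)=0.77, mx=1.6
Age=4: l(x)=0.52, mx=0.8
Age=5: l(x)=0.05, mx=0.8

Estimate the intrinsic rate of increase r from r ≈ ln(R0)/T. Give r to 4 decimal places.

R0 = Σ lx·mx = 0 + 1.485 + 0.979 + 1.232 + 0.416 + 0.04 = 4.152
Σ x·lx·mx = 9.003; T = 9.003/4.152 = 2.16835…
r ≈ ln(R0)/T = ln(4.152)/2.16835… = 0.656531… → 0.6565

0.6565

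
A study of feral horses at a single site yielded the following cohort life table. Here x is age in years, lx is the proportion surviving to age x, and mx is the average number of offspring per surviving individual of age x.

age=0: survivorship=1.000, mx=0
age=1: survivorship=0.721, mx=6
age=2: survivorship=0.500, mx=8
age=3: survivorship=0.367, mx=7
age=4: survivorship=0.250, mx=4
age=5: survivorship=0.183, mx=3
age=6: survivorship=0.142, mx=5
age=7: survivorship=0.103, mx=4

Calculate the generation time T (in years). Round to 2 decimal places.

lx·mx: 0, 4.326, 4, 2.569, 1, 0.549, 0.71, 0.412 → R0 = 13.566
x·lx·mx: 0, 4.326, 8, 7.707, 4, 2.745, 4.26, 2.884 → Σ = 33.922
T = 33.922 / 13.566 = 2.500516… → 2.50

2.50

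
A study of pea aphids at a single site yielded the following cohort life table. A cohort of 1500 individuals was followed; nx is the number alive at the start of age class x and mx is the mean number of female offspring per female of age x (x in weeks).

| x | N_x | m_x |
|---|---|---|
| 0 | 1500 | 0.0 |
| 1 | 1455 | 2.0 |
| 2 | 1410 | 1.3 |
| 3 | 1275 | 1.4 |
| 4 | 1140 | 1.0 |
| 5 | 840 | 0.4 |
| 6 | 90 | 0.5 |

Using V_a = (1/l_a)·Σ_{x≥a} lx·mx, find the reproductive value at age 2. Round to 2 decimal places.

3.64

lx = nx/n0 = nx/1500: 1, 0.97, 0.94, 0.85, 0.76, 0.56, 0.06
lx·mx for x ≥ 2: 1.222, 1.19, 0.76, 0.224, 0.03 → sum = 3.426
V_2 = 3.426 / l_2 = 3.426 / 0.94 = 3.644681… → 3.64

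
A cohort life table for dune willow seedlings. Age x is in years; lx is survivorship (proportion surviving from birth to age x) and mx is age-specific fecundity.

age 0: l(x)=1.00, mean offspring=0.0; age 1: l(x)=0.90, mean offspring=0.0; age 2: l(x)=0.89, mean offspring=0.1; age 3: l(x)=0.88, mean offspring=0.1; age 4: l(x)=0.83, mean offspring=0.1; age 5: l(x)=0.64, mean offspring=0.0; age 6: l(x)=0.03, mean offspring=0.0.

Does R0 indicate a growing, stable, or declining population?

R0 = Σ lx·mx = 0 + 0 + 0.089 + 0.088 + 0.083 + 0 + 0 = 0.26
R0 < 1, so the population is declining.

declining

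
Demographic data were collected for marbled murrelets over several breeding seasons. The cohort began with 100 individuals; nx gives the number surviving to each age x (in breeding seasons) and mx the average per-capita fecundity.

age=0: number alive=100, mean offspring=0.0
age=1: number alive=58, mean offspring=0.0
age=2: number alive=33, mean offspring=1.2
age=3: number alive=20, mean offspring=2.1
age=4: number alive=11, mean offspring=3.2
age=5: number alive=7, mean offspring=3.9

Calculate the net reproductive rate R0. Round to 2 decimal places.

lx = nx/n0 = nx/100: 1, 0.58, 0.33, 0.2, 0.11, 0.07
lx·mx by age: 0, 0, 0.396, 0.42, 0.352, 0.273
R0 = Σ lx·mx = 1.441 → 1.44

1.44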